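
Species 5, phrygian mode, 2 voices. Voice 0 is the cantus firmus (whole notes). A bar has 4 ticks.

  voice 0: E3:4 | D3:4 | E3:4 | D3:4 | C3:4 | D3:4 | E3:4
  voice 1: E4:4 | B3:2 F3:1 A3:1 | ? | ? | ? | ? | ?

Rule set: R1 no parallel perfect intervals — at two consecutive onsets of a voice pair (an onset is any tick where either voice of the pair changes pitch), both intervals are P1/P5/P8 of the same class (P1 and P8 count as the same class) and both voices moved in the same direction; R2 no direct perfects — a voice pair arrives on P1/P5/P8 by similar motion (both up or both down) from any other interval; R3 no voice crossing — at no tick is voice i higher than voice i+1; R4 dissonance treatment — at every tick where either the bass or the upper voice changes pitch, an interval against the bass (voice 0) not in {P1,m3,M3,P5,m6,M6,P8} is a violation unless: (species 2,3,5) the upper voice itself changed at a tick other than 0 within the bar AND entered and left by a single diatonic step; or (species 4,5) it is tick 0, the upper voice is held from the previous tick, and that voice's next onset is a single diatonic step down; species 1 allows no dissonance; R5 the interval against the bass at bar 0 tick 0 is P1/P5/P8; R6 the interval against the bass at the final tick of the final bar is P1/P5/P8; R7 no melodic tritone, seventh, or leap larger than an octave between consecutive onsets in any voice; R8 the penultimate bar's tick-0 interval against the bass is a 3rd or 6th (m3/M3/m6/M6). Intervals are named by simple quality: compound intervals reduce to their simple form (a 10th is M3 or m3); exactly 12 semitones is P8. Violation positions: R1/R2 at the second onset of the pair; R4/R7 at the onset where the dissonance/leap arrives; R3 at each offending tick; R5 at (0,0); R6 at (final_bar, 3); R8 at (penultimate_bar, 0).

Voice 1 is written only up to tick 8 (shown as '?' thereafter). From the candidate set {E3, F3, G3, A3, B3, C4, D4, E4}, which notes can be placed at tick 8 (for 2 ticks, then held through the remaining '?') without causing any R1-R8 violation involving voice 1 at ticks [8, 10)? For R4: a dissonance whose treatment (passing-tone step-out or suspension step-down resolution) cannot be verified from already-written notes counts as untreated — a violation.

E3: legal
F3: violates R4
G3: legal
A3: violates R4
B3: violates R1
C4: legal
D4: violates R4
E4: violates R2

{C4, E3, G3}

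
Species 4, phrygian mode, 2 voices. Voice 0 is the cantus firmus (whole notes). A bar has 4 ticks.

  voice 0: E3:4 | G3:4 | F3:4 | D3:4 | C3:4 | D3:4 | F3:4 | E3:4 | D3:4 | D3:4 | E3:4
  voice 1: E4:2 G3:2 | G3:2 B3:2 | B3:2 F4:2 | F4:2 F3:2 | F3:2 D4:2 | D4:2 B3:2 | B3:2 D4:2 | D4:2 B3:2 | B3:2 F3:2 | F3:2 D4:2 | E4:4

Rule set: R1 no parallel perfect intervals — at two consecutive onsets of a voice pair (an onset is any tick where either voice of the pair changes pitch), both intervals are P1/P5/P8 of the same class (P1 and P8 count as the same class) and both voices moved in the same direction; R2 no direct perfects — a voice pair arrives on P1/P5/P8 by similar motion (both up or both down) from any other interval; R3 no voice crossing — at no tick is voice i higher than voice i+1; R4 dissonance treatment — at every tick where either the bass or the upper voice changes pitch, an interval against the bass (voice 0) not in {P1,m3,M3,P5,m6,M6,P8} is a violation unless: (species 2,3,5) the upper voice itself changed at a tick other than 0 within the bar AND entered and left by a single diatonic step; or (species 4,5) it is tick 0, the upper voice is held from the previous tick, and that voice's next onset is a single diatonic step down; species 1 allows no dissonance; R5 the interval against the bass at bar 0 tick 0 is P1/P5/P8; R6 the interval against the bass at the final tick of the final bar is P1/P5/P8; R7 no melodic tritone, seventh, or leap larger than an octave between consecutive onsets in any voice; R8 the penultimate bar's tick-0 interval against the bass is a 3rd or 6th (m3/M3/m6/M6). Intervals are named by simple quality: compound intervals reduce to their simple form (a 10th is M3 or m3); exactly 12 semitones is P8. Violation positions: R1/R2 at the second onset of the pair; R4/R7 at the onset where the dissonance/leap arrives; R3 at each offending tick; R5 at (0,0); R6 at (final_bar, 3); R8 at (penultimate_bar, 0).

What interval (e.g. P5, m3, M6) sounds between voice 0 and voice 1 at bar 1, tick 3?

voice 0=G3 voice 1=B3 -> M3

M3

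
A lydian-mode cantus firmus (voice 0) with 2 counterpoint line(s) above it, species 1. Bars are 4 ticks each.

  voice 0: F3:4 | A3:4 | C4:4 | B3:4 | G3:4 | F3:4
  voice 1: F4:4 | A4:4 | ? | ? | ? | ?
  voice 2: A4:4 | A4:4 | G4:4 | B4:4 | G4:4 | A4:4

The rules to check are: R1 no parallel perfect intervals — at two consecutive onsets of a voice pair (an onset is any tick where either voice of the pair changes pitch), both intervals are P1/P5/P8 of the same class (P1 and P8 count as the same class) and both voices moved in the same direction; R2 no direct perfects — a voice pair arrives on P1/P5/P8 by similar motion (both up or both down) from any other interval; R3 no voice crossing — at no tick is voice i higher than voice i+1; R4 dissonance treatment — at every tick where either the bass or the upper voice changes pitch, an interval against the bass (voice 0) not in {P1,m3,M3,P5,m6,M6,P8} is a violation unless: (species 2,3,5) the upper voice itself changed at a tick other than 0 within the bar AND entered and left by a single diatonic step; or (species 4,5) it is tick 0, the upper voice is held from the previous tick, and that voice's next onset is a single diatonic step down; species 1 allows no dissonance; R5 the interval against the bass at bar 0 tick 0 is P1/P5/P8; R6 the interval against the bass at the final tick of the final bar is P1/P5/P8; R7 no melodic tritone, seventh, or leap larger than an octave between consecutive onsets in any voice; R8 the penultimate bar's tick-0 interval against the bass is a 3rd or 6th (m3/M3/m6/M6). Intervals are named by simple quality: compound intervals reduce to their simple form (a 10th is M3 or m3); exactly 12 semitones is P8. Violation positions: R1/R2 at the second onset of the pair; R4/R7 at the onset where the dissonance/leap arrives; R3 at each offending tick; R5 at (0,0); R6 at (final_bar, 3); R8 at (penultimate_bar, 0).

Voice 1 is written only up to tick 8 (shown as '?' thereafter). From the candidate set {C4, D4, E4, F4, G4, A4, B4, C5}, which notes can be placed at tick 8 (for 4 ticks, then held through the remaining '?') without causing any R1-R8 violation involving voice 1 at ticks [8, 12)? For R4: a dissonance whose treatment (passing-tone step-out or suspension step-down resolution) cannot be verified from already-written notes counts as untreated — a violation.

{E4}

C4: violates R2
D4: violates R4
E4: legal
F4: violates R4
G4: violates R1
A4: violates R3
B4: violates R3,R4
C5: violates R1,R3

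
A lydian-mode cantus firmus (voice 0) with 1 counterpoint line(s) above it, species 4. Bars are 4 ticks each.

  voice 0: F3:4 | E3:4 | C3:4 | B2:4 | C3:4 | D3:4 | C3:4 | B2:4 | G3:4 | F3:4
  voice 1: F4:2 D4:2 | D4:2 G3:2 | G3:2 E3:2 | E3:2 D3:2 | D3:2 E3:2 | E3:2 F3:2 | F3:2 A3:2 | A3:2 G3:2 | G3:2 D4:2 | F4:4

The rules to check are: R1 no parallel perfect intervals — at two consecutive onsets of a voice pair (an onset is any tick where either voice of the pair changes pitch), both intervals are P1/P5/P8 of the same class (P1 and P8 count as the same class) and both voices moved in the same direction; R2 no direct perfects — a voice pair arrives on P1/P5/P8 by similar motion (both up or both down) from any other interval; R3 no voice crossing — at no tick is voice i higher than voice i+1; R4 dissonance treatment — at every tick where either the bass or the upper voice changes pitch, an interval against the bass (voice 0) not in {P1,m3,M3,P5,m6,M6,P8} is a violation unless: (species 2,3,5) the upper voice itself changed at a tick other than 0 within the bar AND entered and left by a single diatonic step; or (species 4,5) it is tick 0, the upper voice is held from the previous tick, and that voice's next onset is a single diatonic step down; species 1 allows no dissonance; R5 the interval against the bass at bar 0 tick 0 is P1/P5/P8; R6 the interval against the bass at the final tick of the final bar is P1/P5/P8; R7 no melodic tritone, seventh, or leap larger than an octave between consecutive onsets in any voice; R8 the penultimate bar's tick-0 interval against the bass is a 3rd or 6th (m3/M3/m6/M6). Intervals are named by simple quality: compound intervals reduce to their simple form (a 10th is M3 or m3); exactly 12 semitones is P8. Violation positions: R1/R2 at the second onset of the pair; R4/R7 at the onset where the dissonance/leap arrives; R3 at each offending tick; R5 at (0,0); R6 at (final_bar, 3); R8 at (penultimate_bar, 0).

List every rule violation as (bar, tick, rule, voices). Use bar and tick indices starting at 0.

(1, 0, R4, (0, 1))
(4, 0, R4, (0, 1))
(5, 0, R4, (0, 1))
(6, 0, R4, (0, 1))
(8, 0, R8, (0, 1))

bar 0: v0=F3 v1=F4 downbeat P8
bar 1: v0=E3 v1=D4 downbeat m7
bar 2: v0=C3 v1=G3 downbeat P5
bar 3: v0=B2 v1=E3 downbeat P4
bar 4: v0=C3 v1=D3 downbeat M2
bar 5: v0=D3 v1=E3 downbeat M2
bar 6: v0=C3 v1=F3 downbeat P4
bar 7: v0=B2 v1=A3 downbeat m7
bar 8: v0=G3 v1=G3 downbeat P1
bar 9: v0=F3 v1=F4 downbeat P8
  -> R4 @ bar 1 tick 0 v(0, 1): E3/D4 m7 untreated
  -> R4 @ bar 4 tick 0 v(0, 1): C3/D3 M2 untreated
  -> R4 @ bar 5 tick 0 v(0, 1): D3/E3 M2 untreated
  -> R4 @ bar 6 tick 0 v(0, 1): C3/F3 P4 untreated
  -> R8 @ bar 8 tick 0 v(0, 1): penult P1 not 3rd/6th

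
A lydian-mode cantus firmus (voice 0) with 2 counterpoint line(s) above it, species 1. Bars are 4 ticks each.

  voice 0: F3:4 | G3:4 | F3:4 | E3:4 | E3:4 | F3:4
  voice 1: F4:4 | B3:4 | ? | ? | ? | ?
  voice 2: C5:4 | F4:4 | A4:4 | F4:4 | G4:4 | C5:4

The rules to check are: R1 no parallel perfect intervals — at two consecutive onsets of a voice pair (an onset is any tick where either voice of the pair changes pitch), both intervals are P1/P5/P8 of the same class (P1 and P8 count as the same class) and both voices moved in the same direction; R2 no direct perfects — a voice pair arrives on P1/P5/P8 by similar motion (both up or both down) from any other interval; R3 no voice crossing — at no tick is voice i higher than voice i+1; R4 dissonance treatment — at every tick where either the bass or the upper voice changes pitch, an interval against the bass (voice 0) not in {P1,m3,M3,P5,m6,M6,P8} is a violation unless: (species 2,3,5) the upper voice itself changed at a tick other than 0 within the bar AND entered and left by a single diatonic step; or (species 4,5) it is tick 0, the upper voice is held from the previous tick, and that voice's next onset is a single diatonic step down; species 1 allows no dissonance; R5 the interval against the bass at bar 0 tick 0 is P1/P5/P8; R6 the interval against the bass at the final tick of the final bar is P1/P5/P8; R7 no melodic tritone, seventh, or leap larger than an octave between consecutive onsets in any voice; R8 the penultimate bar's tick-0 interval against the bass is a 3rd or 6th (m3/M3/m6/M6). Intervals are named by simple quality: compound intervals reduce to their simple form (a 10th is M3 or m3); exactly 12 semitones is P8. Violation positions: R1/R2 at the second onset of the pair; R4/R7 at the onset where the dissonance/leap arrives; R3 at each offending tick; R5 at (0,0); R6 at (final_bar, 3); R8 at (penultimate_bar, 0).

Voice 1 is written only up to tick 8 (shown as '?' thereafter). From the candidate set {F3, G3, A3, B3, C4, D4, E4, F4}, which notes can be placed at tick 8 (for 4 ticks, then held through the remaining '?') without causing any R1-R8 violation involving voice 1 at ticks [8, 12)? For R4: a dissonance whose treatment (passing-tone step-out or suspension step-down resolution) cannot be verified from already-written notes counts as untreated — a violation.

{A3, C4}

F3: violates R2,R7
G3: violates R4
A3: legal
B3: violates R4
C4: legal
D4: violates R2
E4: violates R4
F4: violates R7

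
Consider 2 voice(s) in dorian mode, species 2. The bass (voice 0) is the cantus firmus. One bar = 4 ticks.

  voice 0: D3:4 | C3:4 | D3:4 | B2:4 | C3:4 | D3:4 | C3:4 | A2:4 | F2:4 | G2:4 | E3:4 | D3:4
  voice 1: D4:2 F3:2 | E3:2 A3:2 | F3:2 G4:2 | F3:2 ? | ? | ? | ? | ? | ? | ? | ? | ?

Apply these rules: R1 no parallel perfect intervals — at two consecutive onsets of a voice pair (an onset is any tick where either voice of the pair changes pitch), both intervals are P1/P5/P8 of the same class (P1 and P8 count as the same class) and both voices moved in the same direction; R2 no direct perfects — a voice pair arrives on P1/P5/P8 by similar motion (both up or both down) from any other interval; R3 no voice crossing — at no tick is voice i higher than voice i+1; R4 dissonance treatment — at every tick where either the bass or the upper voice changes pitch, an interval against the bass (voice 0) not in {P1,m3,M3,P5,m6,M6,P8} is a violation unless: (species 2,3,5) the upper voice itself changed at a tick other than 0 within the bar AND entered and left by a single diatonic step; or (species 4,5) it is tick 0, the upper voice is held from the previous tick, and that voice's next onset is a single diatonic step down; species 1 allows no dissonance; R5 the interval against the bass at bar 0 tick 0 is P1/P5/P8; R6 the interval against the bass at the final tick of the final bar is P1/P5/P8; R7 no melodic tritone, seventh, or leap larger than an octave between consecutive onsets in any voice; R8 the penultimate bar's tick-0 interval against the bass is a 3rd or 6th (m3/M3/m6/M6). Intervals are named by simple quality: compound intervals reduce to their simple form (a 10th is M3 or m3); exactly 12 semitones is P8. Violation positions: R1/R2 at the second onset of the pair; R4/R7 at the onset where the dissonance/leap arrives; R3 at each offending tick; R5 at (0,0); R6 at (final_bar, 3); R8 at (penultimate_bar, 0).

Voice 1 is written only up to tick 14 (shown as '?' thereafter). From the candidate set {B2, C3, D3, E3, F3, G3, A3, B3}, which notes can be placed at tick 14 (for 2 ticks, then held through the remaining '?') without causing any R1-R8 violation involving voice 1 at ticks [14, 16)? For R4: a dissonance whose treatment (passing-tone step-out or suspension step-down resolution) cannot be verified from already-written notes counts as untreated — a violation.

{D3, F3, G3}

B2: violates R7
C3: violates R4
D3: legal
E3: violates R4
F3: legal
G3: legal
A3: violates R4
B3: violates R7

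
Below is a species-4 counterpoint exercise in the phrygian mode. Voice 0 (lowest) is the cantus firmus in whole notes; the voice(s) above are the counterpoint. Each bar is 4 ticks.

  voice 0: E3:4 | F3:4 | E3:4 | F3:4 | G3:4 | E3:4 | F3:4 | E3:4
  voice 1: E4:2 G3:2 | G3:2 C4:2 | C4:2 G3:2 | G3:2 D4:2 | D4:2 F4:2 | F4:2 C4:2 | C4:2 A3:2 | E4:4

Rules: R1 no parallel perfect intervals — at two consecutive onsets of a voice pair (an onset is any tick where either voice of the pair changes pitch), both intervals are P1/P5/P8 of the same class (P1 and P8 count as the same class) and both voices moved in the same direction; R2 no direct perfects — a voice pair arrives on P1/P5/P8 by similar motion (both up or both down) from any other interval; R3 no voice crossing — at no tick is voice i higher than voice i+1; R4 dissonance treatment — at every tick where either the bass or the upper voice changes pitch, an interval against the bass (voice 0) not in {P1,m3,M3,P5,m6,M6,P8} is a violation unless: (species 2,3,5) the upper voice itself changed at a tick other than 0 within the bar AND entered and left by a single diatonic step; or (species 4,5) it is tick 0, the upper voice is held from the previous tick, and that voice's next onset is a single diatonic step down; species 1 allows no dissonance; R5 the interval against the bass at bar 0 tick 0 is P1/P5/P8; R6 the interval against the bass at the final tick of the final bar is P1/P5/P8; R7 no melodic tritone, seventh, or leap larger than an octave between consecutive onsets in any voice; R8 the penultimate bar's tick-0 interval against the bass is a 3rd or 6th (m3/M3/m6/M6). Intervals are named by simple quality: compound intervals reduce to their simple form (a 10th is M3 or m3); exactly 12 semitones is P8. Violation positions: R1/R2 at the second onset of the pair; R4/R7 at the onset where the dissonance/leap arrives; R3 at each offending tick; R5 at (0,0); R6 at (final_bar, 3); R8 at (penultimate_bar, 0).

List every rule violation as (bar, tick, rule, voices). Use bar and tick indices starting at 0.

bar 0: v0=E3 v1=E4 downbeat P8
bar 1: v0=F3 v1=G3 downbeat M2
bar 2: v0=E3 v1=C4 downbeat m6
bar 3: v0=F3 v1=G3 downbeat M2
bar 4: v0=G3 v1=D4 downbeat P5
bar 5: v0=E3 v1=F4 downbeat m2
bar 6: v0=F3 v1=C4 downbeat P5
bar 7: v0=E3 v1=E4 downbeat P8
  -> R4 @ bar 1 tick 0 v(0, 1): F3/G3 M2 untreated
  -> R4 @ bar 3 tick 0 v(0, 1): F3/G3 M2 untreated
  -> R4 @ bar 4 tick 2 v(0, 1): G3/F4 m7 untreated
  -> R4 @ bar 5 tick 0 v(0, 1): E3/F4 m2 untreated
  -> R8 @ bar 6 tick 0 v(0, 1): penult P5 not 3rd/6th

(1, 0, R4, (0, 1))
(3, 0, R4, (0, 1))
(4, 2, R4, (0, 1))
(5, 0, R4, (0, 1))
(6, 0, R8, (0, 1))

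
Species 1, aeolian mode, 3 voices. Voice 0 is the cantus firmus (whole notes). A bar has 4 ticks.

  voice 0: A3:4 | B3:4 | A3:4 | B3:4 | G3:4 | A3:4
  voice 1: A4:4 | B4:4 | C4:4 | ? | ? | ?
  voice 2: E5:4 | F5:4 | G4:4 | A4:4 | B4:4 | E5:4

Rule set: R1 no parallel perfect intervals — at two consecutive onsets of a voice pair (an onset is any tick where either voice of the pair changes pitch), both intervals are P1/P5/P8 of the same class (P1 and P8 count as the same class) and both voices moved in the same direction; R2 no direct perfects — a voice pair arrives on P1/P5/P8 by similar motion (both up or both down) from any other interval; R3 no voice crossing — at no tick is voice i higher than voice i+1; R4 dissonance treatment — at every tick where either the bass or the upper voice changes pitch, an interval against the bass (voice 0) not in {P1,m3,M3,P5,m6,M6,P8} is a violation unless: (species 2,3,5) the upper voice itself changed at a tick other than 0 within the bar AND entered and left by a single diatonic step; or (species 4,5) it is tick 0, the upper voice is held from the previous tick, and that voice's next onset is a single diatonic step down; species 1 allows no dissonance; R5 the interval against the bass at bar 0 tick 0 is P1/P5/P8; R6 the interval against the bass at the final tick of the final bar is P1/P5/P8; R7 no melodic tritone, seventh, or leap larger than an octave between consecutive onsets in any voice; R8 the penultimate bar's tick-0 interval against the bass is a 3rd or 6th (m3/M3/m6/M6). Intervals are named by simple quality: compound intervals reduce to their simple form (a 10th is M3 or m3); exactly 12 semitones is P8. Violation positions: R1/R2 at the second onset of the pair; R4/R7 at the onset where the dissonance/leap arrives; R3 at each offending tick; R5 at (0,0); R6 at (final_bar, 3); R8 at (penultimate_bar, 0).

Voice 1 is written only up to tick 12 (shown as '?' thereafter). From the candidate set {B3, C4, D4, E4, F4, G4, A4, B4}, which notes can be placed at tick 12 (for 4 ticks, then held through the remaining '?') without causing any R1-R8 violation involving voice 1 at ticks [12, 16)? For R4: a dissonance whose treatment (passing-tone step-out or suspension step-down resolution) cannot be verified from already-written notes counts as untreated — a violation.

{B3, G4}

B3: legal
C4: violates R4
D4: violates R1
E4: violates R4
F4: violates R4
G4: legal
A4: violates R2,R4
B4: violates R2,R3,R7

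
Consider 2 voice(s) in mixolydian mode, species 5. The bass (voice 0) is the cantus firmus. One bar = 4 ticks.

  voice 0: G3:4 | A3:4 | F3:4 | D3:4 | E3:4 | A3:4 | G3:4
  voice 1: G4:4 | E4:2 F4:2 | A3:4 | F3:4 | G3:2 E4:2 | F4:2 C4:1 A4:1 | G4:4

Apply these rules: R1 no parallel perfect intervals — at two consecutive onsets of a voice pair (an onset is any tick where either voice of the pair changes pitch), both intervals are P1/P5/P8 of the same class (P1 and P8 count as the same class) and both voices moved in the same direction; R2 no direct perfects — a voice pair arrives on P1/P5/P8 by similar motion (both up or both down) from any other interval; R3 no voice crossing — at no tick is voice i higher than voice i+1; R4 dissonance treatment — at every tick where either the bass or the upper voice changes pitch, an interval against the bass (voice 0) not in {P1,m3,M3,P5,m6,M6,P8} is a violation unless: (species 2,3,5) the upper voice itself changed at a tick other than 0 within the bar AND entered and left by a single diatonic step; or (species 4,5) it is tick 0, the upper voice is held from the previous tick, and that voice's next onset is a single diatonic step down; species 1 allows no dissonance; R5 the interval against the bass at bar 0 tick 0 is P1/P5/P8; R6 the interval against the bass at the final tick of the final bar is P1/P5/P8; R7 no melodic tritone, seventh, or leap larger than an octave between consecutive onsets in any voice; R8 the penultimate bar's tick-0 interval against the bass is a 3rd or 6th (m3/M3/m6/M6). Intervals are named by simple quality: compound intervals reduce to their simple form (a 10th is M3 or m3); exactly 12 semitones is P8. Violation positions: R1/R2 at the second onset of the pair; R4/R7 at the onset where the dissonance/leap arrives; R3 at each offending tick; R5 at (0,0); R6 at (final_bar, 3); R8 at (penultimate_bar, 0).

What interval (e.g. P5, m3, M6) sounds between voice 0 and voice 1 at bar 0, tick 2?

voice 0=G3 voice 1=G4 -> P8

P8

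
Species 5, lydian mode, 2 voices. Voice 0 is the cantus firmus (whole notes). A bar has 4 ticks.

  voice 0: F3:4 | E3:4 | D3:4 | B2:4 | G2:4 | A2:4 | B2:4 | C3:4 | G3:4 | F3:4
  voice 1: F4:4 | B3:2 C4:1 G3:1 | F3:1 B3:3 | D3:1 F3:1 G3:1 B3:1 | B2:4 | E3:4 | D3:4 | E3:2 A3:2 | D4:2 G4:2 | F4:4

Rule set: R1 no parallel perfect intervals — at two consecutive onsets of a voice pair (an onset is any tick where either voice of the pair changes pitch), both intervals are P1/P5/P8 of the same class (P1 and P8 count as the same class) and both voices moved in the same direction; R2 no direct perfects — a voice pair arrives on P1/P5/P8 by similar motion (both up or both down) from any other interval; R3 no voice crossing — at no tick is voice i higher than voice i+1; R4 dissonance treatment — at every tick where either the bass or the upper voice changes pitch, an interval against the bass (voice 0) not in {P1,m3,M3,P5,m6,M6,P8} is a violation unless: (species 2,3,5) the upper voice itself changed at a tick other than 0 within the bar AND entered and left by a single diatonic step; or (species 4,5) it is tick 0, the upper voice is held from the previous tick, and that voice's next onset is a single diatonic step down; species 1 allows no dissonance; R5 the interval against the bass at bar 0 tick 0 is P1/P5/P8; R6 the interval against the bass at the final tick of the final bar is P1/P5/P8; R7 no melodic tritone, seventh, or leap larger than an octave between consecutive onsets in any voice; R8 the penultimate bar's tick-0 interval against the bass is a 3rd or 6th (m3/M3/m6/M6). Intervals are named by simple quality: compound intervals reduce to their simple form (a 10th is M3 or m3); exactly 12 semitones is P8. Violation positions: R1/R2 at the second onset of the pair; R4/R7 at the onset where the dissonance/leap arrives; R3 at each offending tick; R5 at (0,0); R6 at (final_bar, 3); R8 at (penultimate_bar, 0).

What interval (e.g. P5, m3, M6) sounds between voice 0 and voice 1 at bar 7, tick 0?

voice 0=C3 voice 1=E3 -> M3

M3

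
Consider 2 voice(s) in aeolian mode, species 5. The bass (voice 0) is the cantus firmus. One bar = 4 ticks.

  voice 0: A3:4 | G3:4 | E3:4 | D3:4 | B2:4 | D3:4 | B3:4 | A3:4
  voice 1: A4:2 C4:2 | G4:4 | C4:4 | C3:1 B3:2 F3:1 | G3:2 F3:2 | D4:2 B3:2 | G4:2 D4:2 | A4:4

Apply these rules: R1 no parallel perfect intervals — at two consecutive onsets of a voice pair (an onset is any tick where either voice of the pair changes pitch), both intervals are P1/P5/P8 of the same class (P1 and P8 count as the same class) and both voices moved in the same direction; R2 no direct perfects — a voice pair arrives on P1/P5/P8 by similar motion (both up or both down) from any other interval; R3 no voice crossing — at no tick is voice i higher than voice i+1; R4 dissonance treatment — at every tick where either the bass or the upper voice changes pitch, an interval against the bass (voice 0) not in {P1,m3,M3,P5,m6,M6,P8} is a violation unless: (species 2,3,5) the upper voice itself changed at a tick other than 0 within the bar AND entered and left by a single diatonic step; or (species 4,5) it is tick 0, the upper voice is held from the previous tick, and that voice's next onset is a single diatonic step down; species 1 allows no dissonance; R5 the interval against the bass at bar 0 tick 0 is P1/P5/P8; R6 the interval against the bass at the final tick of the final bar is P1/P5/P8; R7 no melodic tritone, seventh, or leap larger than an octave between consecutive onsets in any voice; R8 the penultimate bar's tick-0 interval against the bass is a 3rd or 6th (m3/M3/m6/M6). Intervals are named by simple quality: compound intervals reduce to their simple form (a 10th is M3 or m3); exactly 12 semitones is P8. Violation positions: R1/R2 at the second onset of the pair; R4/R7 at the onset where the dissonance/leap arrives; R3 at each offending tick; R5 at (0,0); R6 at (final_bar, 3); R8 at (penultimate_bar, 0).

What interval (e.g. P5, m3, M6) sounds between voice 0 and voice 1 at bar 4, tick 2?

TT

voice 0=B2 voice 1=F3 -> TT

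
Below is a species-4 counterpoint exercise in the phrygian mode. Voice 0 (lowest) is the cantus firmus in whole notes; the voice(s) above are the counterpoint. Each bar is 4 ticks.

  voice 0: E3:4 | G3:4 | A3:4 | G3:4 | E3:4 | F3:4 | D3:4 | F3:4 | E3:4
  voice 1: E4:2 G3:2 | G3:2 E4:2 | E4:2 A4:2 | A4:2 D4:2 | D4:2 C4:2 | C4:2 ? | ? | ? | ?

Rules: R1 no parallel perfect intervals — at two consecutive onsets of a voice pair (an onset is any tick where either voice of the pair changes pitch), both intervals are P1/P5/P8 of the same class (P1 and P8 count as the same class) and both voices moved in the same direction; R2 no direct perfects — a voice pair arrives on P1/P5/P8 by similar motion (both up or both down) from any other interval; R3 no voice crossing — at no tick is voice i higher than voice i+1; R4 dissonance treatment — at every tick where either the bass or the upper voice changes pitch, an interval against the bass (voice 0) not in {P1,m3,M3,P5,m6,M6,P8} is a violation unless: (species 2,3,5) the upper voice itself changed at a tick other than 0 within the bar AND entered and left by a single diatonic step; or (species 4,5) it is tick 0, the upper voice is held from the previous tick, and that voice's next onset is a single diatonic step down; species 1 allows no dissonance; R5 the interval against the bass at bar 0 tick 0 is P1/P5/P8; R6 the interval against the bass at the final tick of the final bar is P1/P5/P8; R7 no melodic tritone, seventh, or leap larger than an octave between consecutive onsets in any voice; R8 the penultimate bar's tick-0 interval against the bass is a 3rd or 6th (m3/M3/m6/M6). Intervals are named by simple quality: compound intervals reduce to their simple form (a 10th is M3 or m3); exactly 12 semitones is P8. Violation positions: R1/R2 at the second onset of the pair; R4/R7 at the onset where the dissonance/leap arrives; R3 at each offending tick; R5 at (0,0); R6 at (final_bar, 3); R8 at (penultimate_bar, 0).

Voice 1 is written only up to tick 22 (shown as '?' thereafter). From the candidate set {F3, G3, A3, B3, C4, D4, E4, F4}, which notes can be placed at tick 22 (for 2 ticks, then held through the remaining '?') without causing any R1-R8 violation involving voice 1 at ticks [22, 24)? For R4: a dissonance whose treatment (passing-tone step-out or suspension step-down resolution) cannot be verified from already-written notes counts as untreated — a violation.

F3: legal
G3: violates R4
A3: legal
B3: violates R4
C4: legal
D4: legal
E4: violates R4
F4: legal

{A3, C4, D4, F3, F4}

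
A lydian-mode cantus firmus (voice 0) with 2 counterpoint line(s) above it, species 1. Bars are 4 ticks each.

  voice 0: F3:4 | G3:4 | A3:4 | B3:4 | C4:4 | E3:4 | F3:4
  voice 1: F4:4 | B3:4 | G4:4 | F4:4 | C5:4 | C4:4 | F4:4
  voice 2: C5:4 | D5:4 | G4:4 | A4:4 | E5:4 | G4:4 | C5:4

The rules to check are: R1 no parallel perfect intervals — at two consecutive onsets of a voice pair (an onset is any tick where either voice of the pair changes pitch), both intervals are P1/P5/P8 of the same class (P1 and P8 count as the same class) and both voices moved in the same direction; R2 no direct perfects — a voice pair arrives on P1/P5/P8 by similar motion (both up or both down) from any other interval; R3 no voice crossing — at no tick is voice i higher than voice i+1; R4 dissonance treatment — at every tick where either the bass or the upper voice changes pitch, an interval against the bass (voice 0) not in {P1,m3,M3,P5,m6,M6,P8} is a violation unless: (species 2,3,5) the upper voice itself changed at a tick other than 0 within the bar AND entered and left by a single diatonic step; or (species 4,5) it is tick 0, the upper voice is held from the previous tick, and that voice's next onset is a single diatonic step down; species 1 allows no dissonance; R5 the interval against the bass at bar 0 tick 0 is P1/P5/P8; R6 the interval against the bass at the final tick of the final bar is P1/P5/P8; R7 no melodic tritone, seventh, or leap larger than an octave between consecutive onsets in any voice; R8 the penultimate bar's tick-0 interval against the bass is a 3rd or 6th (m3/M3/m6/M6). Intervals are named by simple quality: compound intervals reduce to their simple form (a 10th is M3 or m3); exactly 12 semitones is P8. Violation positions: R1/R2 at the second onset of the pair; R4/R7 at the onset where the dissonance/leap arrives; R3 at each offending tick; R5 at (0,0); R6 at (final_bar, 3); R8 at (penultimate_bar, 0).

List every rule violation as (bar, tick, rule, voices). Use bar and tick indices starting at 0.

bar 0: v0=F3 v1=F4 v2=C5 downbeat P5
bar 1: v0=G3 v1=B3 v2=D5 downbeat P5
bar 2: v0=A3 v1=G4 v2=G4 downbeat m7
bar 3: v0=B3 v1=F4 v2=A4 downbeat m7
bar 4: v0=C4 v1=C5 v2=E5 downbeat M3
bar 5: v0=E3 v1=C4 v2=G4 downbeat m3
bar 6: v0=F3 v1=F4 v2=C5 downbeat P5
  -> R1 @ bar 1 tick 0 v(0, 2): F3/C5 P5 -> G3/D5 P5 similar
  -> R7 @ bar 1 tick 0 v(1,): F4->B3 leap 6st
  -> R4 @ bar 2 tick 0 v(0, 1): A3/G4 m7 untreated
  -> R4 @ bar 2 tick 0 v(0, 2): A3/G4 m7 untreated
  -> R4 @ bar 3 tick 0 v(0, 1): B3/F4 TT untreated
  -> R4 @ bar 3 tick 0 v(0, 2): B3/A4 m7 untreated
  -> R2 @ bar 4 tick 0 v(0, 1): B3/F4 TT -> C4/C5 P8 similar
  -> R2 @ bar 5 tick 0 v(1, 2): C5/E5 M3 -> C4/G4 P5 similar
  -> R1 @ bar 6 tick 0 v(1, 2): C4/G4 P5 -> F4/C5 P5 similar
  -> R2 @ bar 6 tick 0 v(0, 1): E3/C4 m6 -> F3/F4 P8 similar
  -> R2 @ bar 6 tick 0 v(0, 2): E3/G4 m3 -> F3/C5 P5 similar

(1, 0, R1, (0, 2))
(1, 0, R7, (1,))
(2, 0, R4, (0, 1))
(2, 0, R4, (0, 2))
(3, 0, R4, (0, 1))
(3, 0, R4, (0, 2))
(4, 0, R2, (0, 1))
(5, 0, R2, (1, 2))
(6, 0, R1, (1, 2))
(6, 0, R2, (0, 1))
(6, 0, R2, (0, 2))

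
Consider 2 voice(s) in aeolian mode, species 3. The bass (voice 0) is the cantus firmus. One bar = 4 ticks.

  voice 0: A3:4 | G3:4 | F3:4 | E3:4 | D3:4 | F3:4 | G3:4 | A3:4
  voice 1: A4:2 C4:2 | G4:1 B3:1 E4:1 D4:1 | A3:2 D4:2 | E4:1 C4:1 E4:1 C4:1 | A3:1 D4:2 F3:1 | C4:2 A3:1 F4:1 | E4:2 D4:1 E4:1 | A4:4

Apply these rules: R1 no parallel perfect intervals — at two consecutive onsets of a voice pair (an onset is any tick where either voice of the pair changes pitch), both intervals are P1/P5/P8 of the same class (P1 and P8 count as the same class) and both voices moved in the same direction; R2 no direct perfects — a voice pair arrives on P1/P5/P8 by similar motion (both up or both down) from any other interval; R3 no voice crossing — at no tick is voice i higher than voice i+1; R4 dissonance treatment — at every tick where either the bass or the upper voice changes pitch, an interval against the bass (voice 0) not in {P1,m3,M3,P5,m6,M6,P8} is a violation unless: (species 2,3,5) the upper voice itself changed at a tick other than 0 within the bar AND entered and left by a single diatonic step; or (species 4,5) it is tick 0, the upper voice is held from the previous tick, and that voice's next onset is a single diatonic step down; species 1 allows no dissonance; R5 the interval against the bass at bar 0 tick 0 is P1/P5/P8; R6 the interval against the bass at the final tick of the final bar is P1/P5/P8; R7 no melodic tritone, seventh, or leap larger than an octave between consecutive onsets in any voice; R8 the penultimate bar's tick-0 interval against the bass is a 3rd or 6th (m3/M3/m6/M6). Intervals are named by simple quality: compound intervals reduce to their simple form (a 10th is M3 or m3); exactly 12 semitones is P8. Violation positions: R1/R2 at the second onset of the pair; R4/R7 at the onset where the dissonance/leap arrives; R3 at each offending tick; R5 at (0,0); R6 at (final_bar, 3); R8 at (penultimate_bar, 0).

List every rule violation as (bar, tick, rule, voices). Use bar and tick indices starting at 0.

bar 0: v0=A3 v1=A4 downbeat P8
bar 1: v0=G3 v1=G4 downbeat P8
bar 2: v0=F3 v1=A3 downbeat M3
bar 3: v0=E3 v1=E4 downbeat P8
bar 4: v0=D3 v1=A3 downbeat P5
bar 5: v0=F3 v1=C4 downbeat P5
bar 6: v0=G3 v1=E4 downbeat M6
bar 7: v0=A3 v1=A4 downbeat P8
  -> R2 @ bar 4 tick 0 v(0, 1): E3/C4 m6 -> D3/A3 P5 similar
  -> R2 @ bar 5 tick 0 v(0, 1): D3/F3 m3 -> F3/C4 P5 similar
  -> R2 @ bar 7 tick 0 v(0, 1): G3/E4 M6 -> A3/A4 P8 similar

(4, 0, R2, (0, 1))
(5, 0, R2, (0, 1))
(7, 0, R2, (0, 1))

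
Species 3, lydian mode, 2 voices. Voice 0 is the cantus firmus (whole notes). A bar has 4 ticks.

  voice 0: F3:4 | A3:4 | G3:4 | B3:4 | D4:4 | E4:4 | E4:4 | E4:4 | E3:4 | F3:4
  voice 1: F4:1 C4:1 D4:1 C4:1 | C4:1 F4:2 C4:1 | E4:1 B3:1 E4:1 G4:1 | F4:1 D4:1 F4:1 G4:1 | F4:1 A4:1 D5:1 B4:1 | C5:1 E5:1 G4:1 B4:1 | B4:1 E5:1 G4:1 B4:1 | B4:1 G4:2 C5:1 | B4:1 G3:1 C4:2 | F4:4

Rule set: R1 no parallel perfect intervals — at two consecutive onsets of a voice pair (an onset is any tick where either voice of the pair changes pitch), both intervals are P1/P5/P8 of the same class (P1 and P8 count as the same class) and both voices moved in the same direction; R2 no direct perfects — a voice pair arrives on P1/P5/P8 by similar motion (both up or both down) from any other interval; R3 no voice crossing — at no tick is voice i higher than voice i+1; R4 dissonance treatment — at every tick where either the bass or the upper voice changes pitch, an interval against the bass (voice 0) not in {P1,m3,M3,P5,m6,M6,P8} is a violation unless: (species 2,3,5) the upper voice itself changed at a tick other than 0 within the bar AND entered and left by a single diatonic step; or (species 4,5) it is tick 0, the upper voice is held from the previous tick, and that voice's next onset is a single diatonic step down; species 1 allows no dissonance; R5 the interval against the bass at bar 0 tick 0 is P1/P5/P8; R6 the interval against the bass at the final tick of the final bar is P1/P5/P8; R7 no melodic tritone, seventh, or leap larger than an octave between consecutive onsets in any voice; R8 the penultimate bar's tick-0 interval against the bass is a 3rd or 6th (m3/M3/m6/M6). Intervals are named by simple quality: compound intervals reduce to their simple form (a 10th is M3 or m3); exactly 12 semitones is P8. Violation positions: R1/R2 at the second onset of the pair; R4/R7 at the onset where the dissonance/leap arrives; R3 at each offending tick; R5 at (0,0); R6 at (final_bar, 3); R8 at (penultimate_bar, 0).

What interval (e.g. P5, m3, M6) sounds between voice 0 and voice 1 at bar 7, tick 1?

m3

voice 0=E4 voice 1=G4 -> m3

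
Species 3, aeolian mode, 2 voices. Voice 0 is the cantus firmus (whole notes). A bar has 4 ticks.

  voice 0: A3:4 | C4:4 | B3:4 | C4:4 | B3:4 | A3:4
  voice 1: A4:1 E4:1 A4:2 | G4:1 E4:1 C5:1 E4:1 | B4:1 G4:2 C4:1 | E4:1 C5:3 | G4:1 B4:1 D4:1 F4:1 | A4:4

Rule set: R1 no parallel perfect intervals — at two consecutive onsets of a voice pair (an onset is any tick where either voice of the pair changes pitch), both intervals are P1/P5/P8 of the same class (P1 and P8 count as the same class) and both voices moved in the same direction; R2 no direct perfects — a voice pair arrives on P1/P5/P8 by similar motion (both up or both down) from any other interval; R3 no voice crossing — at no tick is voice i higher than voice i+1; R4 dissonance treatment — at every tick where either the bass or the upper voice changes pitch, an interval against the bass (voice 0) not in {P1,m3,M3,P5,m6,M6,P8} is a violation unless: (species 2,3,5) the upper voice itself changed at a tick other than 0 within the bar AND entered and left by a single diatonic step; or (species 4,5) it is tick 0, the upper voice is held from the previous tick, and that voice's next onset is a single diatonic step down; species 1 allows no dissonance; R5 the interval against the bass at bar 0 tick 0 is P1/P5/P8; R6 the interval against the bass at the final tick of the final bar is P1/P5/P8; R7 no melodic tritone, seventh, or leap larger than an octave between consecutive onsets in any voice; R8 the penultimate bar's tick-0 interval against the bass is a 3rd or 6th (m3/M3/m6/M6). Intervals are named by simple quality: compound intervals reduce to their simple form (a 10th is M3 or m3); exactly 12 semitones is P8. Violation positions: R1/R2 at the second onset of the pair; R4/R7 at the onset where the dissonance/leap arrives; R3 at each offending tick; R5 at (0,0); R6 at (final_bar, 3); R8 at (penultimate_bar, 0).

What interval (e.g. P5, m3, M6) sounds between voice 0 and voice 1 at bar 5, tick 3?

P8

voice 0=A3 voice 1=A4 -> P8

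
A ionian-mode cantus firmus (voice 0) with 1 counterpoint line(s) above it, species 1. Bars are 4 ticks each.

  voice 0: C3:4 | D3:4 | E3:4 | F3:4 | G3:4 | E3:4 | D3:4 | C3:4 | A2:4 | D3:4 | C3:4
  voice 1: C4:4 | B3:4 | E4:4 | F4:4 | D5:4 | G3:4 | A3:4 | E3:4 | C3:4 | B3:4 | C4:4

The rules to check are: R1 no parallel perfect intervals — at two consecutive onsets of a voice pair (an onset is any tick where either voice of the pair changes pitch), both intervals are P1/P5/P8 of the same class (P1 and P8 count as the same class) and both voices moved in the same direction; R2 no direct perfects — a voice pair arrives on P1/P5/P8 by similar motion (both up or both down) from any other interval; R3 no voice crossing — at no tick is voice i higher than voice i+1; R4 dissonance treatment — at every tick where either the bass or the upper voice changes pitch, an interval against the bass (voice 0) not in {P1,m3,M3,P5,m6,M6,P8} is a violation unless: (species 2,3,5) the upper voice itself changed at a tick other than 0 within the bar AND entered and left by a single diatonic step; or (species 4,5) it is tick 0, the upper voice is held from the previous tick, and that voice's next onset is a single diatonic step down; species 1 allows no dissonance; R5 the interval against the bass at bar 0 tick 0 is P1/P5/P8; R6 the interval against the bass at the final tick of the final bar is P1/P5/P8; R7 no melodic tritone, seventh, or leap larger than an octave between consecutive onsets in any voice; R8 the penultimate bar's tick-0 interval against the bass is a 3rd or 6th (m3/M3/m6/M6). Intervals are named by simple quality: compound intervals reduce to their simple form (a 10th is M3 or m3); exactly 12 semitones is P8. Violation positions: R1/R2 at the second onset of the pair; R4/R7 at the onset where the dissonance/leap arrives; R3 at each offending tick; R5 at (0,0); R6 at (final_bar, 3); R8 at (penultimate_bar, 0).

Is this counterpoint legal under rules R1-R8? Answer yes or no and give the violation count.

bar 0: v0=C3 v1=C4 (P8)
bar 1: v0=D3 v1=B3 (M6)
bar 2: v0=E3 v1=E4 (P8)
bar 3: v0=F3 v1=F4 (P8)
bar 4: v0=G3 v1=D5 (P5)
bar 5: v0=E3 v1=G3 (m3)
bar 6: v0=D3 v1=A3 (P5)
bar 7: v0=C3 v1=E3 (M3)
bar 8: v0=A2 v1=C3 (m3)
bar 9: v0=D3 v1=B3 (M6)
bar 10: v0=C3 v1=C4 (P8)
  R2 @ bar2.0: D3/B3 M6 -> E3/E4 P8 similar
  R1 @ bar3.0: E3/E4 P8 -> F3/F4 P8 similar
  R2 @ bar4.0: F3/F4 P8 -> G3/D5 P5 similar
  R7 @ bar5.0: D5->G3 leap 19st
  R7 @ bar9.0: C3->B3 leap 11st

No (5 violations)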